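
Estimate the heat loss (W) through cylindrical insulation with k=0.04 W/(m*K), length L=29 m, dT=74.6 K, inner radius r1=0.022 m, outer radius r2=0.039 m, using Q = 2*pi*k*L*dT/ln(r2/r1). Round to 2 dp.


Q = 2*pi*0.04*29*74.6/ln(0.039/0.022) = 949.70 W

949.70 W


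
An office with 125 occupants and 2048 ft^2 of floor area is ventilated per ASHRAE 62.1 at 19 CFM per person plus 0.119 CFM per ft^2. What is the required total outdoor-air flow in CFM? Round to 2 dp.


Total = 125*19 + 2048*0.119 = 2618.71 CFM

2618.71 CFM


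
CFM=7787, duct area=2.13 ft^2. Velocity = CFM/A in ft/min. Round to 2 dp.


V = 7787 / 2.13 = 3655.87 ft/min

3655.87 ft/min


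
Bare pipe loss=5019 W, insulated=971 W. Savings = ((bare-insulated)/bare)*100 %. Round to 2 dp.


Savings = ((5019-971)/5019)*100 = 80.65 %

80.65 %


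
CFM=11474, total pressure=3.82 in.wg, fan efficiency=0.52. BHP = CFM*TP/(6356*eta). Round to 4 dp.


BHP = 11474 * 3.82 / (6356 * 0.52) = 13.2614 hp

13.2614 hp


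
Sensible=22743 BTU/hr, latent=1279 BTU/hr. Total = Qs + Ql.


Qt = 22743 + 1279 = 24022 BTU/hr

24022 BTU/hr


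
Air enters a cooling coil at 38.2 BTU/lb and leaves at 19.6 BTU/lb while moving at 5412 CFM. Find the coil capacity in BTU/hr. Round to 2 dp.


Q = 4.5 * 5412 * (38.2 - 19.6) = 452984.40 BTU/hr

452984.40 BTU/hr


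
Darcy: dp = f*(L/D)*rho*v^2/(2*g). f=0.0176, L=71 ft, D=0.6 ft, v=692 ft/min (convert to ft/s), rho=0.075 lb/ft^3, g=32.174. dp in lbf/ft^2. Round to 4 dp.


v_fps = 692/60 = 11.5333 ft/s
dp = 0.0176*(71/0.6)*0.075*11.5333^2/(2*32.174) = 0.3229 lbf/ft^2

0.3229 lbf/ft^2


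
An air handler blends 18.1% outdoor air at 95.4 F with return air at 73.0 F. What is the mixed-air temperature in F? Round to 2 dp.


T_mix = 73.0 + (18.1/100)*(95.4-73.0) = 77.05 F

77.05 F


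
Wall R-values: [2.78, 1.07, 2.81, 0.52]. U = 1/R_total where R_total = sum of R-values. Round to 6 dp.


R_total = 2.78 + 1.07 + 2.81 + 0.52 = 7.18
U = 1/7.18 = 0.139276

0.139276


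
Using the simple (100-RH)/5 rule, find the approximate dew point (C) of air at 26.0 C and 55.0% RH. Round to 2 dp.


Td = 26.0 - (100-55.0)/5 = 17.00 C

17.00 C


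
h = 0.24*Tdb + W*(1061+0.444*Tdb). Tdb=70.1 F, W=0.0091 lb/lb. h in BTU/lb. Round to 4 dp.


h = 0.24*70.1 + 0.0091*(1061+0.444*70.1) = 26.7623 BTU/lb

26.7623 BTU/lb


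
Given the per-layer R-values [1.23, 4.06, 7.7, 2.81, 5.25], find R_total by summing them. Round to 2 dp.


R_total = 1.23 + 4.06 + 7.7 + 2.81 + 5.25 = 21.05

21.05


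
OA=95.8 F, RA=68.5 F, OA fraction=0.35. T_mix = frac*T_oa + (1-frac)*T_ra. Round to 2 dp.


T_mix = 0.35*95.8 + 0.65*68.5 = 78.06 F

78.06 F


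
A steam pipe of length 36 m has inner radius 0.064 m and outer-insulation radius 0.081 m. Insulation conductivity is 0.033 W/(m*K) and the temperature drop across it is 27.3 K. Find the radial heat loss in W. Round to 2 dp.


Q = 2*pi*0.033*36*27.3/ln(0.081/0.064) = 865.06 W

865.06 W


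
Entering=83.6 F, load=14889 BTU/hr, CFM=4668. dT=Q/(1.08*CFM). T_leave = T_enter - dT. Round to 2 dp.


dT = 14889/(1.08*4668) = 2.9533
T_leave = 83.6 - 2.9533 = 80.65 F

80.65 F


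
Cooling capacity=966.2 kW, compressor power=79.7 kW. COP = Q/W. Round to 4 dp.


COP = 966.2 / 79.7 = 12.1230

12.1230


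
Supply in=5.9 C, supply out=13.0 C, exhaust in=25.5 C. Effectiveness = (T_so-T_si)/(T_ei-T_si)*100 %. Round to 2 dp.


eff = (13.0-5.9)/(25.5-5.9)*100 = 36.22 %

36.22 %


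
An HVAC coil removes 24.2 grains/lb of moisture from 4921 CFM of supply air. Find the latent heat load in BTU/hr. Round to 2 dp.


Q = 0.68 * 4921 * 24.2 = 80979.98 BTU/hr

80979.98 BTU/hr


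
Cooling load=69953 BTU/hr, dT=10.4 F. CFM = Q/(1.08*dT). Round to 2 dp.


CFM = 69953 / (1.08 * 10.4) = 6228.01

6228.01 CFM


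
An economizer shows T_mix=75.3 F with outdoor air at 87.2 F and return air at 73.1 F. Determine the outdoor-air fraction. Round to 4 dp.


frac = (75.3 - 73.1) / (87.2 - 73.1) = 0.1560

0.1560


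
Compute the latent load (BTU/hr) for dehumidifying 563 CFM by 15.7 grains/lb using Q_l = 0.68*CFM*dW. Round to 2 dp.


Q = 0.68 * 563 * 15.7 = 6010.59 BTU/hr

6010.59 BTU/hr


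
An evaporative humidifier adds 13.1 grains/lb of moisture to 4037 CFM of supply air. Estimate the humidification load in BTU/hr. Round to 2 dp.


Q = 0.68 * 4037 * 13.1 = 35961.60 BTU/hr

35961.60 BTU/hr


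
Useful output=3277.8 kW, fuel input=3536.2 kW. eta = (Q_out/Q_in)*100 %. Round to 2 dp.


eta = (3277.8/3536.2)*100 = 92.69 %

92.69 %


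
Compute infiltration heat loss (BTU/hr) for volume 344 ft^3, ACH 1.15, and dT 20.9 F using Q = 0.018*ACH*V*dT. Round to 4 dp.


Q = 0.018 * 1.15 * 344 * 20.9 = 148.8247 BTU/hr

148.8247 BTU/hr


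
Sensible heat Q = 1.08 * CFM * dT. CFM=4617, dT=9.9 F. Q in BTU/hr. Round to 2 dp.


Q = 1.08 * 4617 * 9.9 = 49364.96 BTU/hr

49364.96 BTU/hr


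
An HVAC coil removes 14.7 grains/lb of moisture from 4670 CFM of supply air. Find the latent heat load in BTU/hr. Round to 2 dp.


Q = 0.68 * 4670 * 14.7 = 46681.32 BTU/hr

46681.32 BTU/hr


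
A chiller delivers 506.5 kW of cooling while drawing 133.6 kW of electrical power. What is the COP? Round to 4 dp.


COP = 506.5 / 133.6 = 3.7912

3.7912


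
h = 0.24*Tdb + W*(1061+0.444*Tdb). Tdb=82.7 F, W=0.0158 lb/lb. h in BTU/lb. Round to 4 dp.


h = 0.24*82.7 + 0.0158*(1061+0.444*82.7) = 37.1920 BTU/lb

37.1920 BTU/lb


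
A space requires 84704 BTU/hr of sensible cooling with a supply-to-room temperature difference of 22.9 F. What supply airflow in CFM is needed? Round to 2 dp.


CFM = 84704 / (1.08 * 22.9) = 3424.87

3424.87 CFM


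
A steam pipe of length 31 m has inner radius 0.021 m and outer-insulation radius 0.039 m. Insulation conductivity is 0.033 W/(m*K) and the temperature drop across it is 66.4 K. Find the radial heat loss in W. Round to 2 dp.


Q = 2*pi*0.033*31*66.4/ln(0.039/0.021) = 689.45 W

689.45 W


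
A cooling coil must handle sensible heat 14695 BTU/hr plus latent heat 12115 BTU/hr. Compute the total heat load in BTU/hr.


Qt = 14695 + 12115 = 26810 BTU/hr

26810 BTU/hr


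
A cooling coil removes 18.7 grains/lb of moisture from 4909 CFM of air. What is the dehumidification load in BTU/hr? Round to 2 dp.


Q = 0.68 * 4909 * 18.7 = 62422.84 BTU/hr

62422.84 BTU/hr


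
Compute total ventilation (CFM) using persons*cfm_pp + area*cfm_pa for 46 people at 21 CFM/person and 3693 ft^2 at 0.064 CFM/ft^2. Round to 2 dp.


Total = 46*21 + 3693*0.064 = 1202.35 CFM

1202.35 CFM


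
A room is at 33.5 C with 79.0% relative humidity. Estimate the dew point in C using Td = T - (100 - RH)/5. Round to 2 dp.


Td = 33.5 - (100-79.0)/5 = 29.30 C

29.30 C


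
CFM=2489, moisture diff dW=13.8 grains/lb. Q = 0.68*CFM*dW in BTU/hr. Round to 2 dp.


Q = 0.68 * 2489 * 13.8 = 23356.78 BTU/hr

23356.78 BTU/hr


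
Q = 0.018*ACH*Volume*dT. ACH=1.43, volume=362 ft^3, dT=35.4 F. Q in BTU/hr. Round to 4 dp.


Q = 0.018 * 1.43 * 362 * 35.4 = 329.8530 BTU/hr

329.8530 BTU/hr


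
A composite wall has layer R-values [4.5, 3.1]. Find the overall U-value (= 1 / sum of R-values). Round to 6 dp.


R_total = 4.5 + 3.1 = 7.60
U = 1/7.60 = 0.131579

0.131579


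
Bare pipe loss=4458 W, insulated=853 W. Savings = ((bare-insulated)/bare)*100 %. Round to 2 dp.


Savings = ((4458-853)/4458)*100 = 80.87 %

80.87 %


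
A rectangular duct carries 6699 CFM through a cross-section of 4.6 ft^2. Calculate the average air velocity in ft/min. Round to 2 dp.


V = 6699 / 4.6 = 1456.30 ft/min

1456.30 ft/min


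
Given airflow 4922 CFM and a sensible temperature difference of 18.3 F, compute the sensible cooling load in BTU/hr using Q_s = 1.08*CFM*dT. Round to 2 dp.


Q = 1.08 * 4922 * 18.3 = 97278.41 BTU/hr

97278.41 BTU/hr


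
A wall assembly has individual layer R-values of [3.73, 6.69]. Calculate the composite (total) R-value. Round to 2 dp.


R_total = 3.73 + 6.69 = 10.42

10.42


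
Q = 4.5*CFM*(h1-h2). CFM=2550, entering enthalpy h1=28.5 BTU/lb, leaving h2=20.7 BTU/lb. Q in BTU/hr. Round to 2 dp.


Q = 4.5 * 2550 * (28.5 - 20.7) = 89505.00 BTU/hr

89505.00 BTU/hr


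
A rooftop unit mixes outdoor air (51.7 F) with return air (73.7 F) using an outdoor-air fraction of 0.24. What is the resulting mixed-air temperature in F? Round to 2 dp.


T_mix = 0.24*51.7 + 0.76*73.7 = 68.42 F

68.42 F


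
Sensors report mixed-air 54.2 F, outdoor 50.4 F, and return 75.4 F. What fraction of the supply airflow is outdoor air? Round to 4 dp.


frac = (54.2 - 75.4) / (50.4 - 75.4) = 0.8480

0.8480


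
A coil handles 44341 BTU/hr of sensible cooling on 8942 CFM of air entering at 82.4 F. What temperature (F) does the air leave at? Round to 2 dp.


dT = 44341/(1.08*8942) = 4.5914
T_leave = 82.4 - 4.5914 = 77.81 F

77.81 F


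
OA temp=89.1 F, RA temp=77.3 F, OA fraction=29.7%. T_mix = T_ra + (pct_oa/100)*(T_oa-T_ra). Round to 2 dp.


T_mix = 77.3 + (29.7/100)*(89.1-77.3) = 80.80 F

80.80 F


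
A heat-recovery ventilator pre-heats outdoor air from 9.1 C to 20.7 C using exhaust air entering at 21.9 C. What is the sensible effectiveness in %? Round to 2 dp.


eff = (20.7-9.1)/(21.9-9.1)*100 = 90.63 %

90.63 %


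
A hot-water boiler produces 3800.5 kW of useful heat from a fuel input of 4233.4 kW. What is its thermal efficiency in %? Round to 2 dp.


eta = (3800.5/4233.4)*100 = 89.77 %

89.77 %


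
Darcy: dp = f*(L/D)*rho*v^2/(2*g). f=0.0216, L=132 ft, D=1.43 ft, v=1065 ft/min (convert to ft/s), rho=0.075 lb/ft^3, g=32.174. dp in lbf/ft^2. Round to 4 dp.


v_fps = 1065/60 = 17.75 ft/s
dp = 0.0216*(132/1.43)*0.075*17.75^2/(2*32.174) = 0.7322 lbf/ft^2

0.7322 lbf/ft^2


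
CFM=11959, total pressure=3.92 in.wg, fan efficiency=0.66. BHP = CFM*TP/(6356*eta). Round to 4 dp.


BHP = 11959 * 3.92 / (6356 * 0.66) = 11.1751 hp

11.1751 hp


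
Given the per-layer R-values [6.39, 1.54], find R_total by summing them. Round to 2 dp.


R_total = 6.39 + 1.54 = 7.93

7.93


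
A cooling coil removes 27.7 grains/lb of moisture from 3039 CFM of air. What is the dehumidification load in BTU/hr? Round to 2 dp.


Q = 0.68 * 3039 * 27.7 = 57242.60 BTU/hr

57242.60 BTU/hr


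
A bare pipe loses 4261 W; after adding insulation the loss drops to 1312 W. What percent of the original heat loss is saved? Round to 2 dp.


Savings = ((4261-1312)/4261)*100 = 69.21 %

69.21 %


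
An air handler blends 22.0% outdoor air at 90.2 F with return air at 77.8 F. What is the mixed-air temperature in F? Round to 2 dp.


T_mix = 77.8 + (22.0/100)*(90.2-77.8) = 80.53 F

80.53 F


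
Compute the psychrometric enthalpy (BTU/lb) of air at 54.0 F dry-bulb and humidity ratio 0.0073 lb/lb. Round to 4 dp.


h = 0.24*54.0 + 0.0073*(1061+0.444*54.0) = 20.8803 BTU/lb

20.8803 BTU/lb


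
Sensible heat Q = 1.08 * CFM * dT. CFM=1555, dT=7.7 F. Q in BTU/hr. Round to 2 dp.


Q = 1.08 * 1555 * 7.7 = 12931.38 BTU/hr

12931.38 BTU/hr


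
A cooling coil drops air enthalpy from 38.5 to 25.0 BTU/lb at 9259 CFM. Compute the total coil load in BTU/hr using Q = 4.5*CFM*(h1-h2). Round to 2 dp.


Q = 4.5 * 9259 * (38.5 - 25.0) = 562484.25 BTU/hr

562484.25 BTU/hr


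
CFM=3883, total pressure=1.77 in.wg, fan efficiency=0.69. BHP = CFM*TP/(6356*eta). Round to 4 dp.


BHP = 3883 * 1.77 / (6356 * 0.69) = 1.5671 hp

1.5671 hp


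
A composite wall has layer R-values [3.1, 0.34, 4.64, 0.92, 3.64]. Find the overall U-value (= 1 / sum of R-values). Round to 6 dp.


R_total = 3.1 + 0.34 + 4.64 + 0.92 + 3.64 = 12.64
U = 1/12.64 = 0.079114

0.079114


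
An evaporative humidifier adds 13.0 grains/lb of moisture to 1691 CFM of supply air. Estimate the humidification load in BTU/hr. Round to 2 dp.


Q = 0.68 * 1691 * 13.0 = 14948.44 BTU/hr

14948.44 BTU/hr


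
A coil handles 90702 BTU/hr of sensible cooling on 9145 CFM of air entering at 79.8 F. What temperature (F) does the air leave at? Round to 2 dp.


dT = 90702/(1.08*9145) = 9.1835
T_leave = 79.8 - 9.1835 = 70.62 F

70.62 F


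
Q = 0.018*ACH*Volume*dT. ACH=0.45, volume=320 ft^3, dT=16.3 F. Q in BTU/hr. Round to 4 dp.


Q = 0.018 * 0.45 * 320 * 16.3 = 42.2496 BTU/hr

42.2496 BTU/hr


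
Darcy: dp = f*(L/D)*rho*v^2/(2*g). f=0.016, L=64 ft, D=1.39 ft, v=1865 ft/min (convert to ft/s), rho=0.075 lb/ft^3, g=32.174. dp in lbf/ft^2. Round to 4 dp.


v_fps = 1865/60 = 31.0833 ft/s
dp = 0.016*(64/1.39)*0.075*31.0833^2/(2*32.174) = 0.8296 lbf/ft^2

0.8296 lbf/ft^2


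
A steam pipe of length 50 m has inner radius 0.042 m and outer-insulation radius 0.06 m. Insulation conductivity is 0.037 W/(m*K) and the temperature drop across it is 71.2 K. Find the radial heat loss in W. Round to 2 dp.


Q = 2*pi*0.037*50*71.2/ln(0.06/0.042) = 2320.38 W

2320.38 W


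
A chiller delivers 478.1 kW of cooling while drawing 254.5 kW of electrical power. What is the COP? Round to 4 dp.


COP = 478.1 / 254.5 = 1.8786

1.8786


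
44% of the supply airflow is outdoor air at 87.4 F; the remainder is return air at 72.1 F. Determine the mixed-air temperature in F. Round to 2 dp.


T_mix = 0.44*87.4 + 0.56*72.1 = 78.83 F

78.83 F


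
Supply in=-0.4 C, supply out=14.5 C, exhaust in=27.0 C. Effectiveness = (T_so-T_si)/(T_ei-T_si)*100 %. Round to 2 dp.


eff = (14.5-(-0.4))/(27.0-(-0.4))*100 = 54.38 %

54.38 %


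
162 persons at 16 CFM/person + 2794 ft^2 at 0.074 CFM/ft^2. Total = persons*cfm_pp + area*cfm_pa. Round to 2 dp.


Total = 162*16 + 2794*0.074 = 2798.76 CFM

2798.76 CFM


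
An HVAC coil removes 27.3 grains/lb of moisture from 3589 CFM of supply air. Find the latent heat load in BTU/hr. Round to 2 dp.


Q = 0.68 * 3589 * 27.3 = 66626.20 BTU/hr

66626.20 BTU/hr


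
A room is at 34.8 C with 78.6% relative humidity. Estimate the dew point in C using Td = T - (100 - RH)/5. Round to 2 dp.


Td = 34.8 - (100-78.6)/5 = 30.52 C

30.52 C


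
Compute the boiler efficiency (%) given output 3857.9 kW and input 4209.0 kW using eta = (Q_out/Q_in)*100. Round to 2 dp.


eta = (3857.9/4209.0)*100 = 91.66 %

91.66 %


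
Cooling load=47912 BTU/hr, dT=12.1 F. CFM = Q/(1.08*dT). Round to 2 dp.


CFM = 47912 / (1.08 * 12.1) = 3666.36

3666.36 CFM


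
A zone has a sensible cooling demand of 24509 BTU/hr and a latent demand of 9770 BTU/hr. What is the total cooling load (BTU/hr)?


Qt = 24509 + 9770 = 34279 BTU/hr

34279 BTU/hr


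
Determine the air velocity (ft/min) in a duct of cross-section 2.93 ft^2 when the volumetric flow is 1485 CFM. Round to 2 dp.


V = 1485 / 2.93 = 506.83 ft/min

506.83 ft/min


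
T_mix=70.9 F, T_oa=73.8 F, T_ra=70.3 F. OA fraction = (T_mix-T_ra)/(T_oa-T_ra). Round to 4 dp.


frac = (70.9 - 70.3) / (73.8 - 70.3) = 0.1714

0.1714


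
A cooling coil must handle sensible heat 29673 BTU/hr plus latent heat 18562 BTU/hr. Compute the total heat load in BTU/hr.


Qt = 29673 + 18562 = 48235 BTU/hr

48235 BTU/hr


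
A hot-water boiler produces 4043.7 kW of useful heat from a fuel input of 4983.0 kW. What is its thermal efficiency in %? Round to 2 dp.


eta = (4043.7/4983.0)*100 = 81.15 %

81.15 %


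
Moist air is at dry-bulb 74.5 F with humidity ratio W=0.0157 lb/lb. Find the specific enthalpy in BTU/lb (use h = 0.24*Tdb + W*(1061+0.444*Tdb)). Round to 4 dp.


h = 0.24*74.5 + 0.0157*(1061+0.444*74.5) = 35.0570 BTU/lb

35.0570 BTU/lb


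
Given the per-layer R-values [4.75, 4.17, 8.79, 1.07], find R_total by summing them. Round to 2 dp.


R_total = 4.75 + 4.17 + 8.79 + 1.07 = 18.78

18.78


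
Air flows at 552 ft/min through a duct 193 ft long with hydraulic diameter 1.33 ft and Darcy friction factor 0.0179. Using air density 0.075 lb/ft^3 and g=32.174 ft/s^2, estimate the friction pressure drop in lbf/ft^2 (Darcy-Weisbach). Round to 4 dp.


v_fps = 552/60 = 9.2 ft/s
dp = 0.0179*(193/1.33)*0.075*9.2^2/(2*32.174) = 0.2562 lbf/ft^2

0.2562 lbf/ft^2


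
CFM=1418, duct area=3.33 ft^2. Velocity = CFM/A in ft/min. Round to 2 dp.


V = 1418 / 3.33 = 425.83 ft/min

425.83 ft/min


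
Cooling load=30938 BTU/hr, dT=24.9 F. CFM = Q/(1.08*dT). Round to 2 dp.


CFM = 30938 / (1.08 * 24.9) = 1150.45

1150.45 CFM


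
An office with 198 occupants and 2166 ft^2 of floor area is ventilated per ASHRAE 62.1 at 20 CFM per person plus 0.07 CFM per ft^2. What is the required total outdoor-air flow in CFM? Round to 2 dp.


Total = 198*20 + 2166*0.07 = 4111.62 CFM

4111.62 CFM


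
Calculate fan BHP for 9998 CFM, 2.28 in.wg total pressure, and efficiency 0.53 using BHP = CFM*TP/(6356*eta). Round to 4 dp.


BHP = 9998 * 2.28 / (6356 * 0.53) = 6.7669 hp

6.7669 hp


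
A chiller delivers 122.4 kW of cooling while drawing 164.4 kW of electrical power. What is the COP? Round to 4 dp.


COP = 122.4 / 164.4 = 0.7445

0.7445


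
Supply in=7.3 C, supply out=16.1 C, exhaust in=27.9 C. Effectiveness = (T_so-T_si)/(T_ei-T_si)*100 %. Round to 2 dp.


eff = (16.1-7.3)/(27.9-7.3)*100 = 42.72 %

42.72 %


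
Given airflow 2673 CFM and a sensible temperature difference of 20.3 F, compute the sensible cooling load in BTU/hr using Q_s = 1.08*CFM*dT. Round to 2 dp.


Q = 1.08 * 2673 * 20.3 = 58602.85 BTU/hr

58602.85 BTU/hr


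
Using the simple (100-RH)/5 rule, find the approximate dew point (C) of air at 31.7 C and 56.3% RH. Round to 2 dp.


Td = 31.7 - (100-56.3)/5 = 22.96 C

22.96 C


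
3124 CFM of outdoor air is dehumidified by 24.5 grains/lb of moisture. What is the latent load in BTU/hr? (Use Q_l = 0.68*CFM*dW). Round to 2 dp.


Q = 0.68 * 3124 * 24.5 = 52045.84 BTU/hr

52045.84 BTU/hr


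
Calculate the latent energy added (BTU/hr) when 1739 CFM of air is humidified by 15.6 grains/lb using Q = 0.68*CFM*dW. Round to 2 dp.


Q = 0.68 * 1739 * 15.6 = 18447.31 BTU/hr

18447.31 BTU/hr


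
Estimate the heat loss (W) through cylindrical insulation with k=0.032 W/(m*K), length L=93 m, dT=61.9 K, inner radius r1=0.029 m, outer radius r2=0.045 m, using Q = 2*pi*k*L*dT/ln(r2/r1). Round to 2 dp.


Q = 2*pi*0.032*93*61.9/ln(0.045/0.029) = 2634.37 W

2634.37 W


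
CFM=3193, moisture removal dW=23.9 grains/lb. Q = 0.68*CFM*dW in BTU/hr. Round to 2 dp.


Q = 0.68 * 3193 * 23.9 = 51892.64 BTU/hr

51892.64 BTU/hr


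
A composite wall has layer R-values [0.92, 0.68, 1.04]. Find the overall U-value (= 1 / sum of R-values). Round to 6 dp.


R_total = 0.92 + 0.68 + 1.04 = 2.64
U = 1/2.64 = 0.378788

0.378788


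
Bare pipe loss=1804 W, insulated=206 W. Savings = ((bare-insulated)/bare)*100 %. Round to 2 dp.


Savings = ((1804-206)/1804)*100 = 88.58 %

88.58 %


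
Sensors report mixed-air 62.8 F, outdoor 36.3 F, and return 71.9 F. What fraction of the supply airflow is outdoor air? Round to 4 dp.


frac = (62.8 - 71.9) / (36.3 - 71.9) = 0.2556

0.2556


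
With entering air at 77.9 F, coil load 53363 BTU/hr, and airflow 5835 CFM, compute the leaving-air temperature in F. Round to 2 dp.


dT = 53363/(1.08*5835) = 8.4679
T_leave = 77.9 - 8.4679 = 69.43 F

69.43 F


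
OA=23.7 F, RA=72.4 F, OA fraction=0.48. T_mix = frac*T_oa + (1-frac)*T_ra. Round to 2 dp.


T_mix = 0.48*23.7 + 0.52*72.4 = 49.02 F

49.02 F


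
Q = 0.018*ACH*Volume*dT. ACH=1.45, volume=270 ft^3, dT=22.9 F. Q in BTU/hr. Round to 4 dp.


Q = 0.018 * 1.45 * 270 * 22.9 = 161.3763 BTU/hr

161.3763 BTU/hr


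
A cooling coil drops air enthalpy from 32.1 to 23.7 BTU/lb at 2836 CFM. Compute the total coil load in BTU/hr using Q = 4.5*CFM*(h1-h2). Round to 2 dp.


Q = 4.5 * 2836 * (32.1 - 23.7) = 107200.80 BTU/hr

107200.80 BTU/hr


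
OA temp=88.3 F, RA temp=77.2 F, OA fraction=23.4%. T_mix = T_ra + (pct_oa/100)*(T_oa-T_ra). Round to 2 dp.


T_mix = 77.2 + (23.4/100)*(88.3-77.2) = 79.80 F

79.80 F


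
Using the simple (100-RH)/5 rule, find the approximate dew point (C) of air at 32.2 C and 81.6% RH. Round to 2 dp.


Td = 32.2 - (100-81.6)/5 = 28.52 C

28.52 C


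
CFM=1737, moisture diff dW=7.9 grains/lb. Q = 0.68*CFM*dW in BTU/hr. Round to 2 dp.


Q = 0.68 * 1737 * 7.9 = 9331.16 BTU/hr

9331.16 BTU/hr


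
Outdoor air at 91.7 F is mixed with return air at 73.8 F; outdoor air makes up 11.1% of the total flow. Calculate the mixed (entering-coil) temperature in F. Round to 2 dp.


T_mix = 73.8 + (11.1/100)*(91.7-73.8) = 75.79 F

75.79 F


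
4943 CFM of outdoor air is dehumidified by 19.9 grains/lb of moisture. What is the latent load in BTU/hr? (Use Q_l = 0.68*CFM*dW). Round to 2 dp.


Q = 0.68 * 4943 * 19.9 = 66888.68 BTU/hr

66888.68 BTU/hr


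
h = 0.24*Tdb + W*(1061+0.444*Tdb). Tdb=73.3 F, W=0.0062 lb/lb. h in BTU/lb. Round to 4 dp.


h = 0.24*73.3 + 0.0062*(1061+0.444*73.3) = 24.3720 BTU/lb

24.3720 BTU/lb


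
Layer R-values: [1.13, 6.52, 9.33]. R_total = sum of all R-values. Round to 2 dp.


R_total = 1.13 + 6.52 + 9.33 = 16.98

16.98


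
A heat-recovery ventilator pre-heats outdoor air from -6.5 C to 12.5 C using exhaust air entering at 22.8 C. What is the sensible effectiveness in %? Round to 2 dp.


eff = (12.5-(-6.5))/(22.8-(-6.5))*100 = 64.85 %

64.85 %


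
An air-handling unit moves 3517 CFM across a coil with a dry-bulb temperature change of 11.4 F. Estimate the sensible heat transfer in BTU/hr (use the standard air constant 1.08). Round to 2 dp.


Q = 1.08 * 3517 * 11.4 = 43301.30 BTU/hr

43301.30 BTU/hr


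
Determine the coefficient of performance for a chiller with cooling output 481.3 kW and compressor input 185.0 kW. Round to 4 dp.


COP = 481.3 / 185.0 = 2.6016

2.6016


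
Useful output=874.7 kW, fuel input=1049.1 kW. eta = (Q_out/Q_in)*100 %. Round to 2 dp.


eta = (874.7/1049.1)*100 = 83.38 %

83.38 %


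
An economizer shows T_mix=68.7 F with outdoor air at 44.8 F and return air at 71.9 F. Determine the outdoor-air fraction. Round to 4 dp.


frac = (68.7 - 71.9) / (44.8 - 71.9) = 0.1181

0.1181


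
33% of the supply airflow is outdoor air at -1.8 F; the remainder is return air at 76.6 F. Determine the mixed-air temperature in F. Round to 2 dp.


T_mix = 0.33*(-1.8) + 0.67*76.6 = 50.73 F

50.73 F


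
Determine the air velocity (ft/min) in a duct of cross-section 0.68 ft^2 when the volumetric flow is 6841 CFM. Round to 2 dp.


V = 6841 / 0.68 = 10060.29 ft/min

10060.29 ft/min


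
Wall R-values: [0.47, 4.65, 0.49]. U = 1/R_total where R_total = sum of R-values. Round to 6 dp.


R_total = 0.47 + 4.65 + 0.49 = 5.61
U = 1/5.61 = 0.178253

0.178253


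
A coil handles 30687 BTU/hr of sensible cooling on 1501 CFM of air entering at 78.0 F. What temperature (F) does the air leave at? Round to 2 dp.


dT = 30687/(1.08*1501) = 18.9300
T_leave = 78.0 - 18.9300 = 59.07 F

59.07 F


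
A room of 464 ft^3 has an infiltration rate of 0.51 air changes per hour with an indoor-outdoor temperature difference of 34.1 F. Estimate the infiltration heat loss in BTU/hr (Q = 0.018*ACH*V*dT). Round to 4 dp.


Q = 0.018 * 0.51 * 464 * 34.1 = 145.2496 BTU/hr

145.2496 BTU/hr


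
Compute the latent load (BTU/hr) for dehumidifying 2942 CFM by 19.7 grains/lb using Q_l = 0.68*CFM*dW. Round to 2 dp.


Q = 0.68 * 2942 * 19.7 = 39411.03 BTU/hr

39411.03 BTU/hr


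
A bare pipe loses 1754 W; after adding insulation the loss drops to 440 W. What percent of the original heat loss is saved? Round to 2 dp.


Savings = ((1754-440)/1754)*100 = 74.91 %

74.91 %


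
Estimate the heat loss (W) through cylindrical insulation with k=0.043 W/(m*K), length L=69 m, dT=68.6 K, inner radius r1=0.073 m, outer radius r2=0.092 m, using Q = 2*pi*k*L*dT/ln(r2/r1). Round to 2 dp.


Q = 2*pi*0.043*69*68.6/ln(0.092/0.073) = 5528.29 W

5528.29 W


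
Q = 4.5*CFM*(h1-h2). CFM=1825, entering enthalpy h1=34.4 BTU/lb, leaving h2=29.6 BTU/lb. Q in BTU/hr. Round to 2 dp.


Q = 4.5 * 1825 * (34.4 - 29.6) = 39420.00 BTU/hr

39420.00 BTU/hr


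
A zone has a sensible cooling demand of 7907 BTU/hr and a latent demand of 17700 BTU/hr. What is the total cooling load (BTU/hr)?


Qt = 7907 + 17700 = 25607 BTU/hr

25607 BTU/hr


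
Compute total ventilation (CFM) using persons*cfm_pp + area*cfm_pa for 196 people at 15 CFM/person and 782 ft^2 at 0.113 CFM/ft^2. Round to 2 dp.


Total = 196*15 + 782*0.113 = 3028.37 CFM

3028.37 CFM


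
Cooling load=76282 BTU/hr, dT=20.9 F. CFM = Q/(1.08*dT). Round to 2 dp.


CFM = 76282 / (1.08 * 20.9) = 3379.50

3379.50 CFM


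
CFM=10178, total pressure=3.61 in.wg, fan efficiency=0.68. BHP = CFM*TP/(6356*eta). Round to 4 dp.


BHP = 10178 * 3.61 / (6356 * 0.68) = 8.5011 hp

8.5011 hp


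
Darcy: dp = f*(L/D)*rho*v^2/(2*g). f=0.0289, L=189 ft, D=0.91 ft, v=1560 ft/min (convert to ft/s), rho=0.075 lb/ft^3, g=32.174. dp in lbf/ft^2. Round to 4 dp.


v_fps = 1560/60 = 26.0 ft/s
dp = 0.0289*(189/0.91)*0.075*26.0^2/(2*32.174) = 4.7292 lbf/ft^2

4.7292 lbf/ft^2


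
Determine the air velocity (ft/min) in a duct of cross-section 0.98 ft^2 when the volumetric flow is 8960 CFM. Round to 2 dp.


V = 8960 / 0.98 = 9142.86 ft/min

9142.86 ft/min


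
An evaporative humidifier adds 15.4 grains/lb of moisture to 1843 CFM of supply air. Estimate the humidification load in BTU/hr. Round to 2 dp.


Q = 0.68 * 1843 * 15.4 = 19299.90 BTU/hr

19299.90 BTU/hr


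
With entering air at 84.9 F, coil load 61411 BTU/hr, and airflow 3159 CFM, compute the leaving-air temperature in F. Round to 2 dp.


dT = 61411/(1.08*3159) = 18.0000
T_leave = 84.9 - 18.0000 = 66.90 F

66.90 F


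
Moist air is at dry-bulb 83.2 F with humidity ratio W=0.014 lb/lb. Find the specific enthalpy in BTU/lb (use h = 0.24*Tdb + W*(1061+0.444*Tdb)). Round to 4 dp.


h = 0.24*83.2 + 0.014*(1061+0.444*83.2) = 35.3392 BTU/lb

35.3392 BTU/lb


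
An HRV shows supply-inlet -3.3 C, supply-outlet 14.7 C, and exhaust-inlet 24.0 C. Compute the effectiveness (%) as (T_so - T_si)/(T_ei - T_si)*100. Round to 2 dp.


eff = (14.7-(-3.3))/(24.0-(-3.3))*100 = 65.93 %

65.93 %


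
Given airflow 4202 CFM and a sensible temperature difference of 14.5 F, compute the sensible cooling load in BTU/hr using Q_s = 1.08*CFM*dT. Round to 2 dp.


Q = 1.08 * 4202 * 14.5 = 65803.32 BTU/hr

65803.32 BTU/hr


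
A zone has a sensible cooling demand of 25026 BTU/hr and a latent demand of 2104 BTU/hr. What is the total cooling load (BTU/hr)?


Qt = 25026 + 2104 = 27130 BTU/hr

27130 BTU/hr


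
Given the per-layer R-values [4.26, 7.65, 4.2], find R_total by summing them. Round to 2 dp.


R_total = 4.26 + 7.65 + 4.2 = 16.11

16.11


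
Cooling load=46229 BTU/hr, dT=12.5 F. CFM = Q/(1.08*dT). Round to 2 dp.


CFM = 46229 / (1.08 * 12.5) = 3424.37

3424.37 CFM


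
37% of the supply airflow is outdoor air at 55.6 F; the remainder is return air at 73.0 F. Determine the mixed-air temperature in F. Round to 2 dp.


T_mix = 0.37*55.6 + 0.63*73.0 = 66.56 F

66.56 F


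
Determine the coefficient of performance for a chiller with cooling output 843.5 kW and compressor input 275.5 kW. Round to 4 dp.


COP = 843.5 / 275.5 = 3.0617

3.0617


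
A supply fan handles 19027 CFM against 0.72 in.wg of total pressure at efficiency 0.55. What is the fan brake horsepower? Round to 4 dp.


BHP = 19027 * 0.72 / (6356 * 0.55) = 3.9188 hp

3.9188 hp


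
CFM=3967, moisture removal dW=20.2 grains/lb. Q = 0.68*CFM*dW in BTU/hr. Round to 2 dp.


Q = 0.68 * 3967 * 20.2 = 54490.71 BTU/hr

54490.71 BTU/hr


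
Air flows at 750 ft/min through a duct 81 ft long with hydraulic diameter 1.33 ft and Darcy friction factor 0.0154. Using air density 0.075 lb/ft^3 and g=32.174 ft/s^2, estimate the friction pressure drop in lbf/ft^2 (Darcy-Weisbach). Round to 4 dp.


v_fps = 750/60 = 12.5 ft/s
dp = 0.0154*(81/1.33)*0.075*12.5^2/(2*32.174) = 0.1708 lbf/ft^2

0.1708 lbf/ft^2


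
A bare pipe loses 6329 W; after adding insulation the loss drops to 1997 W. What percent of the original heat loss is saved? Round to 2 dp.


Savings = ((6329-1997)/6329)*100 = 68.45 %

68.45 %


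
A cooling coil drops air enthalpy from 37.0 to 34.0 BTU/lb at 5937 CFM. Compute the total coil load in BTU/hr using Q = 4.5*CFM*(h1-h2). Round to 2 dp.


Q = 4.5 * 5937 * (37.0 - 34.0) = 80149.50 BTU/hr

80149.50 BTU/hr


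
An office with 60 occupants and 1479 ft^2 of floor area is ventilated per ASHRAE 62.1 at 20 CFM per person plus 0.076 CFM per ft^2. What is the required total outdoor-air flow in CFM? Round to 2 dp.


Total = 60*20 + 1479*0.076 = 1312.40 CFM

1312.40 CFM


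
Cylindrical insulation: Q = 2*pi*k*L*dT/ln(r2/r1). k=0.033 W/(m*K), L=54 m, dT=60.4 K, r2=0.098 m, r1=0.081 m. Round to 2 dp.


Q = 2*pi*0.033*54*60.4/ln(0.098/0.081) = 3549.67 W

3549.67 W


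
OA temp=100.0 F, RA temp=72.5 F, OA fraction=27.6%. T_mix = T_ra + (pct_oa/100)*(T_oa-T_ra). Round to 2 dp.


T_mix = 72.5 + (27.6/100)*(100.0-72.5) = 80.09 F

80.09 F


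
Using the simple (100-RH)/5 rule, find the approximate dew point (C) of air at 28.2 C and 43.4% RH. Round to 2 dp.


Td = 28.2 - (100-43.4)/5 = 16.88 C

16.88 C


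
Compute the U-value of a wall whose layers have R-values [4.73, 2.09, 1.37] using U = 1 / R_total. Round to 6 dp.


R_total = 4.73 + 2.09 + 1.37 = 8.19
U = 1/8.19 = 0.122100

0.122100


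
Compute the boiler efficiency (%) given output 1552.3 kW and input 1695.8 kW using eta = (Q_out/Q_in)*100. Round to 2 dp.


eta = (1552.3/1695.8)*100 = 91.54 %

91.54 %


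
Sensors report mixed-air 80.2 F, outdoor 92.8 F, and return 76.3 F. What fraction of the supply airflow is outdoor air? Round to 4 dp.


frac = (80.2 - 76.3) / (92.8 - 76.3) = 0.2364

0.2364


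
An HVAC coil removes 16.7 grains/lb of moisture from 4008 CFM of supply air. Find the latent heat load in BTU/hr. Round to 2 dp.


Q = 0.68 * 4008 * 16.7 = 45514.85 BTU/hr

45514.85 BTU/hr


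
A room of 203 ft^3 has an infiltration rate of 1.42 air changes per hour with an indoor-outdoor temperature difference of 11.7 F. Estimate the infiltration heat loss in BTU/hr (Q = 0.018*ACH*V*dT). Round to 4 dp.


Q = 0.018 * 1.42 * 203 * 11.7 = 60.7076 BTU/hr

60.7076 BTU/hr


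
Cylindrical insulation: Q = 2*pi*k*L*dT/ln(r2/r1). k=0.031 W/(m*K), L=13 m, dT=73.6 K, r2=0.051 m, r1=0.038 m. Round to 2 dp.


Q = 2*pi*0.031*13*73.6/ln(0.051/0.038) = 633.38 W

633.38 W


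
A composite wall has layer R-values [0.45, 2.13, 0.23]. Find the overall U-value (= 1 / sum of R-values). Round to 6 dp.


R_total = 0.45 + 2.13 + 0.23 = 2.81
U = 1/2.81 = 0.355872

0.355872


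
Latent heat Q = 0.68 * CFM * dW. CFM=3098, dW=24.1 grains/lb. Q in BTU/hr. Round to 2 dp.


Q = 0.68 * 3098 * 24.1 = 50770.02 BTU/hr

50770.02 BTU/hr


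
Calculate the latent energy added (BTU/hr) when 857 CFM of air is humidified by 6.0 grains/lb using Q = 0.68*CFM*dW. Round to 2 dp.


Q = 0.68 * 857 * 6.0 = 3496.56 BTU/hr

3496.56 BTU/hr


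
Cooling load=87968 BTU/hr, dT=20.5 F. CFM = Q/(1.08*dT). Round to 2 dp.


CFM = 87968 / (1.08 * 20.5) = 3973.26

3973.26 CFM


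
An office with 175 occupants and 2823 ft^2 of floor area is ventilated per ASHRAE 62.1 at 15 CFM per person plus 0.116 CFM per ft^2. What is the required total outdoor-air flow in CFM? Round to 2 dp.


Total = 175*15 + 2823*0.116 = 2952.47 CFM

2952.47 CFM


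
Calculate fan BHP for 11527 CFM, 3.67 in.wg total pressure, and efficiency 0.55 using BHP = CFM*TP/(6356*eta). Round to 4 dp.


BHP = 11527 * 3.67 / (6356 * 0.55) = 12.1014 hp

12.1014 hp


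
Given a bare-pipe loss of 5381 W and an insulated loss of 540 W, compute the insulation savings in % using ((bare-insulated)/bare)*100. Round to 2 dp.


Savings = ((5381-540)/5381)*100 = 89.96 %

89.96 %


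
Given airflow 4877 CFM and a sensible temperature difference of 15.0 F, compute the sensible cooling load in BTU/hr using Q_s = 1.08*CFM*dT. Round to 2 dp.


Q = 1.08 * 4877 * 15.0 = 79007.40 BTU/hr

79007.40 BTU/hr


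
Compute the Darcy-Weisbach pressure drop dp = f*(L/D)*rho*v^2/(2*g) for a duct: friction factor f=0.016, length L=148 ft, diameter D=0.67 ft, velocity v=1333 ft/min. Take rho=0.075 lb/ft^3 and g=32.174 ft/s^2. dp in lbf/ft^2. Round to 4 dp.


v_fps = 1333/60 = 22.2167 ft/s
dp = 0.016*(148/0.67)*0.075*22.2167^2/(2*32.174) = 2.0333 lbf/ft^2

2.0333 lbf/ft^2


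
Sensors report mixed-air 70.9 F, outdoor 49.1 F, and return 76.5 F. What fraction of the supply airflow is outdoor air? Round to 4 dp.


frac = (70.9 - 76.5) / (49.1 - 76.5) = 0.2044

0.2044


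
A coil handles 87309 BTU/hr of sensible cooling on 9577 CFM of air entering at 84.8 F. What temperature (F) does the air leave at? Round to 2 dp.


dT = 87309/(1.08*9577) = 8.4412
T_leave = 84.8 - 8.4412 = 76.36 F

76.36 F


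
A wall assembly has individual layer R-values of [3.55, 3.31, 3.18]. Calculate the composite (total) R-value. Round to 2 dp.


R_total = 3.55 + 3.31 + 3.18 = 10.04

10.04


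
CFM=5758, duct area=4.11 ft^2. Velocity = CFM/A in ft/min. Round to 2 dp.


V = 5758 / 4.11 = 1400.97 ft/min

1400.97 ft/min


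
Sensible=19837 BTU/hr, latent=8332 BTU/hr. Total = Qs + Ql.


Qt = 19837 + 8332 = 28169 BTU/hr

28169 BTU/hr


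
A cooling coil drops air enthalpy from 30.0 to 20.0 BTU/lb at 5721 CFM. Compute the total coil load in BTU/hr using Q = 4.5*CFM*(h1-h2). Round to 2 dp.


Q = 4.5 * 5721 * (30.0 - 20.0) = 257445.00 BTU/hr

257445.00 BTU/hr


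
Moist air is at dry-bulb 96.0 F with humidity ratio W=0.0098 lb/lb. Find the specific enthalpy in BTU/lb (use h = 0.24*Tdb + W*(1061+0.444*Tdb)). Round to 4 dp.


h = 0.24*96.0 + 0.0098*(1061+0.444*96.0) = 33.8555 BTU/lb

33.8555 BTU/lb


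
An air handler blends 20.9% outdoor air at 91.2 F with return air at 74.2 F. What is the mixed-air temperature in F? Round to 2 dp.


T_mix = 74.2 + (20.9/100)*(91.2-74.2) = 77.75 F

77.75 F


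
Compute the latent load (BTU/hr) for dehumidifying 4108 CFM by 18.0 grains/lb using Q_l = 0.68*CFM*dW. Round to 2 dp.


Q = 0.68 * 4108 * 18.0 = 50281.92 BTU/hr

50281.92 BTU/hr


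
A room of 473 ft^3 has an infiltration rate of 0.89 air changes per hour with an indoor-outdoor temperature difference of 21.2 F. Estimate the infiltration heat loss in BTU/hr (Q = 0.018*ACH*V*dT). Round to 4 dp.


Q = 0.018 * 0.89 * 473 * 21.2 = 160.6422 BTU/hr

160.6422 BTU/hr


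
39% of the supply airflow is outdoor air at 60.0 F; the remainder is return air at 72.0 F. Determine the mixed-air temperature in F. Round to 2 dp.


T_mix = 0.39*60.0 + 0.61*72.0 = 67.32 F

67.32 F


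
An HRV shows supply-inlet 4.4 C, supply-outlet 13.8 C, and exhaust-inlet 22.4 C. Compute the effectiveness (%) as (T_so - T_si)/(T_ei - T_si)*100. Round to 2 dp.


eff = (13.8-4.4)/(22.4-4.4)*100 = 52.22 %

52.22 %


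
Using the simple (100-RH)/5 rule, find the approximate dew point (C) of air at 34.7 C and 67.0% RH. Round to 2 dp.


Td = 34.7 - (100-67.0)/5 = 28.10 C

28.10 C


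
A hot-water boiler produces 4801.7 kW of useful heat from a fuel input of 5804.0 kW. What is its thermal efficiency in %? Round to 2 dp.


eta = (4801.7/5804.0)*100 = 82.73 %

82.73 %


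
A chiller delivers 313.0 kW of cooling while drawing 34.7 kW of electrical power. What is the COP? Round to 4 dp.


COP = 313.0 / 34.7 = 9.0202

9.0202


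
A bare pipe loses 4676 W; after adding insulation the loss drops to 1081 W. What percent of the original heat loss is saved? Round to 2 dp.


Savings = ((4676-1081)/4676)*100 = 76.88 %

76.88 %


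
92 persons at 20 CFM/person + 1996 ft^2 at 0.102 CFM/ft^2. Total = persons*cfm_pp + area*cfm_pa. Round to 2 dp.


Total = 92*20 + 1996*0.102 = 2043.59 CFM

2043.59 CFM


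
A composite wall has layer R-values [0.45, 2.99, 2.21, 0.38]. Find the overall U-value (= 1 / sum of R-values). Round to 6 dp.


R_total = 0.45 + 2.99 + 2.21 + 0.38 = 6.03
U = 1/6.03 = 0.165837

0.165837


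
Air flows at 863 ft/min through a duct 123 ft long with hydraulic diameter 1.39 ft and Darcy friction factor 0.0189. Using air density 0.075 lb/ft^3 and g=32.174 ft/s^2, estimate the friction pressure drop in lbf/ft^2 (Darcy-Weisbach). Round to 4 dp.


v_fps = 863/60 = 14.3833 ft/s
dp = 0.0189*(123/1.39)*0.075*14.3833^2/(2*32.174) = 0.4033 lbf/ft^2

0.4033 lbf/ft^2


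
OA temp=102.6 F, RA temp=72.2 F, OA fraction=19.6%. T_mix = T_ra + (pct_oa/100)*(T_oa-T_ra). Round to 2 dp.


T_mix = 72.2 + (19.6/100)*(102.6-72.2) = 78.16 F

78.16 F


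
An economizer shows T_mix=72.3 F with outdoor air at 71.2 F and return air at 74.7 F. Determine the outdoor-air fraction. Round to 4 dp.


frac = (72.3 - 74.7) / (71.2 - 74.7) = 0.6857

0.6857


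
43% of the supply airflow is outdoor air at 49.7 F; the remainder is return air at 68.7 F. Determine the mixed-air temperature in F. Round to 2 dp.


T_mix = 0.43*49.7 + 0.57*68.7 = 60.53 F

60.53 F


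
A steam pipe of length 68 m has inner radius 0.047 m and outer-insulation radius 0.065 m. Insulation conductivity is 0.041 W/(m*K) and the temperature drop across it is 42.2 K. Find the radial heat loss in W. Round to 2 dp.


Q = 2*pi*0.041*68*42.2/ln(0.065/0.047) = 2279.92 W

2279.92 W


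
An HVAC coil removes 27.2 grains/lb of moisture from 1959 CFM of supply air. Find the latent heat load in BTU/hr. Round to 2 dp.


Q = 0.68 * 1959 * 27.2 = 36233.66 BTU/hr

36233.66 BTU/hr


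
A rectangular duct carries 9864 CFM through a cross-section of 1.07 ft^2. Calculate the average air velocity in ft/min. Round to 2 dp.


V = 9864 / 1.07 = 9218.69 ft/min

9218.69 ft/min


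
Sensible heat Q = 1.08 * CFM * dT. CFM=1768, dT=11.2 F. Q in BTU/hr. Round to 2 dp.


Q = 1.08 * 1768 * 11.2 = 21385.73 BTU/hr

21385.73 BTU/hr


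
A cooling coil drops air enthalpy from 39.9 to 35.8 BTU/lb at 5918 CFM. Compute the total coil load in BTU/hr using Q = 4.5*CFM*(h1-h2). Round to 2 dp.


Q = 4.5 * 5918 * (39.9 - 35.8) = 109187.10 BTU/hr

109187.10 BTU/hr


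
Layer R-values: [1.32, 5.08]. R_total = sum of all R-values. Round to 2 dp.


R_total = 1.32 + 5.08 = 6.40

6.40


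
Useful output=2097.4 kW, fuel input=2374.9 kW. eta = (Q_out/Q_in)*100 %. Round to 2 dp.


eta = (2097.4/2374.9)*100 = 88.32 %

88.32 %


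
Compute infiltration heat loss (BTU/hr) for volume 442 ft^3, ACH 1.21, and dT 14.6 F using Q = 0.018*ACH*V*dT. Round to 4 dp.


Q = 0.018 * 1.21 * 442 * 14.6 = 140.5507 BTU/hr

140.5507 BTU/hr


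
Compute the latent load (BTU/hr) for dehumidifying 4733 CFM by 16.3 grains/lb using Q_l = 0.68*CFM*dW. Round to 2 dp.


Q = 0.68 * 4733 * 16.3 = 52460.57 BTU/hr

52460.57 BTU/hr


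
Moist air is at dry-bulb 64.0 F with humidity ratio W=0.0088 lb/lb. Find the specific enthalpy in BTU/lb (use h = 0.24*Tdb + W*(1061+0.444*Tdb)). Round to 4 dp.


h = 0.24*64.0 + 0.0088*(1061+0.444*64.0) = 24.9469 BTU/lb

24.9469 BTU/lb


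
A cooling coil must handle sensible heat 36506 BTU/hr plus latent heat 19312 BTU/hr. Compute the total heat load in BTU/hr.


Qt = 36506 + 19312 = 55818 BTU/hr

55818 BTU/hr


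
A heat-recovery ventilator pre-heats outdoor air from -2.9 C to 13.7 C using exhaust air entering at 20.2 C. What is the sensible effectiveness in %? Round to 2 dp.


eff = (13.7-(-2.9))/(20.2-(-2.9))*100 = 71.86 %

71.86 %


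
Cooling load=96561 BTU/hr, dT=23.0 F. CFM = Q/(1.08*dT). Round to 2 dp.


CFM = 96561 / (1.08 * 23.0) = 3887.32

3887.32 CFM


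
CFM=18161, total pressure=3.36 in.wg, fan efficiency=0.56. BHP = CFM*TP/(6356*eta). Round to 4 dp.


BHP = 18161 * 3.36 / (6356 * 0.56) = 17.1438 hp

17.1438 hp
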